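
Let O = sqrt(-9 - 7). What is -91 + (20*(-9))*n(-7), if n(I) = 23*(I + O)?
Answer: 28889 - 16560*I ≈ 28889.0 - 16560.0*I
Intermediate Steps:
O = 4*I (O = sqrt(-16) = 4*I ≈ 4.0*I)
n(I) = 23*I + 92*I (n(I) = 23*(I + 4*I) = 23*I + 92*I)
-91 + (20*(-9))*n(-7) = -91 + (20*(-9))*(23*(-7) + 92*I) = -91 - 180*(-161 + 92*I) = -91 + (28980 - 16560*I) = 28889 - 16560*I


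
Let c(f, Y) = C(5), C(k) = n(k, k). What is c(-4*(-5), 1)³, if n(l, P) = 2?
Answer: 8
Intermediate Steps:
C(k) = 2
c(f, Y) = 2
c(-4*(-5), 1)³ = 2³ = 8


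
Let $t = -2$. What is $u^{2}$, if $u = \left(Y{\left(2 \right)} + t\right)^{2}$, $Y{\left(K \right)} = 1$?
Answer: $1$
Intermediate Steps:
$u = 1$ ($u = \left(1 - 2\right)^{2} = \left(-1\right)^{2} = 1$)
$u^{2} = 1^{2} = 1$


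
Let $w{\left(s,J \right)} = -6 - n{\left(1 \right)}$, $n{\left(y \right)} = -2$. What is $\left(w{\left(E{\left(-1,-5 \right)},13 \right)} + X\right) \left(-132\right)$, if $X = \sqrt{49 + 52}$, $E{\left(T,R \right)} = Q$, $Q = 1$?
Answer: $528 - 132 \sqrt{101} \approx -798.58$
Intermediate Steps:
$E{\left(T,R \right)} = 1$
$X = \sqrt{101} \approx 10.05$
$w{\left(s,J \right)} = -4$ ($w{\left(s,J \right)} = -6 - -2 = -6 + 2 = -4$)
$\left(w{\left(E{\left(-1,-5 \right)},13 \right)} + X\right) \left(-132\right) = \left(-4 + \sqrt{101}\right) \left(-132\right) = 528 - 132 \sqrt{101}$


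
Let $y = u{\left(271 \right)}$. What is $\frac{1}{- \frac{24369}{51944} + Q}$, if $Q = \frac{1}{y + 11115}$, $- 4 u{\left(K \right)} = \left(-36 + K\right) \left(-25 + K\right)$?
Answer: $- \frac{346726200}{162766963} \approx -2.1302$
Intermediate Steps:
$u{\left(K \right)} = - \frac{\left(-36 + K\right) \left(-25 + K\right)}{4}$
$y = - \frac{28905}{2}$ ($y = -225 - \frac{271^{2}}{4} + \frac{61}{4} \cdot 271 = -225 - \frac{73441}{4} + \frac{16531}{4} = - \frac{28905}{2} \approx -14453.0$)
$Q = - \frac{2}{6675}$ ($Q = \frac{1}{- \frac{28905}{2} + 11115} = \frac{1}{- \frac{6675}{2}} = - \frac{2}{6675} \approx -0.00029963$)
$\frac{1}{- \frac{24369}{51944} + Q} = \frac{1}{- \frac{24369}{51944} - \frac{2}{6675}} = \frac{1}{- \frac{162766963}{346726200}} = - \frac{346726200}{162766963}$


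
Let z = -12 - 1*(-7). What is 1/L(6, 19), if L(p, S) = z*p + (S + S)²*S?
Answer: 1/27406 ≈ 3.6488e-5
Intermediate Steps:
z = -5 (z = -12 + 7 = -5)
L(p, S) = -5*p + 4*S³ (L(p, S) = -5*p + (S + S)²*S = -5*p + (2*S)²*S = -5*p + (4*S²)*S = -5*p + 4*S³)
1/L(6, 19) = 1/(-5*6 + 4*19³) = 1/(-30 + 4*6859) = 1/(-30 + 27436) = 1/27406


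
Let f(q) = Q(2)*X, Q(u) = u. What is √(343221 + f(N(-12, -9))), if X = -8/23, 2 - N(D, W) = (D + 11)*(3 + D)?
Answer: √181563541/23 ≈ 585.85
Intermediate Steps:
N(D, W) = 2 - (3 + D)*(11 + D) (N(D, W) = 2 - (D + 11)*(3 + D) = 2 - (11 + D)*(3 + D) = 2 - (3 + D)*(11 + D))
X = -8/23 (X = -8*1/23 = -8/23 ≈ -0.34783)
f(q) = -16/23 (f(q) = 2*(-8/23) = -16/23)
√(343221 + f(N(-12, -9))) = √(343221 - 16/23) = √(7894067/23) = √181563541/23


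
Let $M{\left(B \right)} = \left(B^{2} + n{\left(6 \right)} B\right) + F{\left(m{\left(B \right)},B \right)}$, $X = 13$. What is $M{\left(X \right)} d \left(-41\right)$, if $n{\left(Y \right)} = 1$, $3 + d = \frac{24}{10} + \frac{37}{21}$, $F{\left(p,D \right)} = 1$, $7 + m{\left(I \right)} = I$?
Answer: $- \frac{305122}{35} \approx -8717.8$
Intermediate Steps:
$m{\left(I \right)} = -7 + I$
$d = \frac{122}{105}$ ($d = -3 + \left(\frac{24}{10} + \frac{37}{21}\right) = -3 + \left(24 \cdot \frac{1}{10} + 37 \cdot \frac{1}{21}\right) = -3 + \left(\frac{12}{5} + \frac{37}{21}\right) = -3 + \frac{437}{105} = \frac{122}{105} \approx 1.1619$)
$M{\left(B \right)} = 1 + B + B^{2}$ ($M{\left(B \right)} = \left(B^{2} + 1 B\right) + 1 = \left(B^{2} + B\right) + 1 = \left(B + B^{2}\right) + 1 = 1 + B + B^{2}$)
$M{\left(X \right)} d \left(-41\right) = \left(1 + 13 + 13^{2}\right) \frac{122}{105} \left(-41\right) = \left(1 + 13 + 169\right) \frac{122}{105} \left(-41\right) = 183 \cdot \frac{122}{105} \left(-41\right) = \frac{7442}{35} \left(-41\right) = - \frac{305122}{35}$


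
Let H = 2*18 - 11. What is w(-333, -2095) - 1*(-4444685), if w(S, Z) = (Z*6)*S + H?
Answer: 8630520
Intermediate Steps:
H = 25 (H = 36 - 11 = 25)
w(S, Z) = 25 + 6*S*Z (w(S, Z) = (Z*6)*S + 25 = (6*Z)*S + 25 = 6*S*Z + 25 = 25 + 6*S*Z)
w(-333, -2095) - 1*(-4444685) = (25 + 6*(-333)*(-2095)) - 1*(-4444685) = (25 + 4185810) + 4444685 = 4185835 + 4444685 = 8630520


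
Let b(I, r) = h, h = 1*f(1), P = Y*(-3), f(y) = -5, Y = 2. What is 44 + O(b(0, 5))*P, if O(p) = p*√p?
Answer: 44 + 30*I*√5 ≈ 44.0 + 67.082*I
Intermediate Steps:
P = -6 (P = 2*(-3) = -6)
h = -5 (h = 1*(-5) = -5)
b(I, r) = -5
O(p) = p^(3/2)
44 + O(b(0, 5))*P = 44 + (-5)^(3/2)*(-6) = 44 - 5*I*√5*(-6) = 44 + 30*I*√5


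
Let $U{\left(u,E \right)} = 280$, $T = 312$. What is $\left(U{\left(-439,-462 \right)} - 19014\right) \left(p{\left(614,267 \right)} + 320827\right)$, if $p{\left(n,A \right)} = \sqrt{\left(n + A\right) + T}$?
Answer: $-6010373018 - 18734 \sqrt{1193} \approx -6.011 \cdot 10^{9}$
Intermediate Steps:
$p{\left(n,A \right)} = \sqrt{312 + A + n}$ ($p{\left(n,A \right)} = \sqrt{\left(n + A\right) + 312} = \sqrt{\left(A + n\right) + 312} = \sqrt{312 + A + n}$)
$\left(U{\left(-439,-462 \right)} - 19014\right) \left(p{\left(614,267 \right)} + 320827\right) = \left(280 - 19014\right) \left(\sqrt{312 + 267 + 614} + 320827\right) = - 18734 \left(\sqrt{1193} + 320827\right) = - 18734 \left(320827 + \sqrt{1193}\right) = -6010373018 - 18734 \sqrt{1193}$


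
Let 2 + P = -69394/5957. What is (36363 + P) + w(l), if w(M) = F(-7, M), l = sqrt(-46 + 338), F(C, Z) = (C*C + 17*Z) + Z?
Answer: 216824976/5957 + 36*sqrt(73) ≈ 36706.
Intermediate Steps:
P = -81308/5957 (P = -2 - 69394/5957 = -81308/5957 ≈ -13.649)
F(C, Z) = C**2 + 18*Z (F(C, Z) = (C**2 + 17*Z) + Z = C**2 + 18*Z)
l = 2*sqrt(73) (l = sqrt(292) = 2*sqrt(73) ≈ 17.088)
w(M) = 49 + 18*M (w(M) = (-7)**2 + 18*M = 49 + 18*M)
(36363 + P) + w(l) = (36363 - 81308/5957) + (49 + 18*(2*sqrt(73))) = 216533083/5957 + (49 + 36*sqrt(73)) = 216824976/5957 + 36*sqrt(73)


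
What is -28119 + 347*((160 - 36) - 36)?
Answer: 2417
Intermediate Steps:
-28119 + 347*((160 - 36) - 36) = -28119 + 347*(124 - 36) = -28119 + 347*88 = -28119 + 30536 = 2417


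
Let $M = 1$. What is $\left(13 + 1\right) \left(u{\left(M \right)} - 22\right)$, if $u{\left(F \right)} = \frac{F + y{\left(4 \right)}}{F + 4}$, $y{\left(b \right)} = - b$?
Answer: $- \frac{1582}{5} \approx -316.4$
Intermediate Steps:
$u{\left(F \right)} = \frac{-4 + F}{4 + F}$ ($u{\left(F \right)} = \frac{F - 4}{F + 4} = \frac{F - 4}{4 + F} = \frac{-4 + F}{4 + F}$)
$\left(13 + 1\right) \left(u{\left(M \right)} - 22\right) = \left(13 + 1\right) \left(\frac{-4 + 1}{4 + 1} - 22\right) = 14 \left(\frac{1}{5} \left(-3\right) - 22\right) = 14 \left(- \frac{3}{5} - 22\right) = 14 \left(- \frac{113}{5}\right) = - \frac{1582}{5}$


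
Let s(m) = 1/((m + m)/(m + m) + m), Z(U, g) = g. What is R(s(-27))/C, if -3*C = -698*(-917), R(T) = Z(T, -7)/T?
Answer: -39/45719 ≈ -0.00085304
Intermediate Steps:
s(m) = 1/(1 + m) (s(m) = 1/((2*m)/((2*m)) + m) = 1/((2*m)*(1/(2*m)) + m) = 1/(1 + m))
R(T) = -7/T
C = -640066/3 (C = -(-698)*(-917)/3 = -⅓*640066 = -640066/3 ≈ -2.1336e+5)
R(s(-27))/C = (-7/(1/(1 - 27)))/(-640066/3) = -7/(1/(-26))*(-3/640066) = -7/(-1/26)*(-3/640066) = -7*(-26)*(-3/640066) = 182*(-3/640066) = -39/45719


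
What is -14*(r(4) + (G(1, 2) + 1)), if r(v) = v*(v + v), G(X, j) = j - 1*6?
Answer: -406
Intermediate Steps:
G(X, j) = -6 + j (G(X, j) = j - 6 = -6 + j)
r(v) = 2*v**2 (r(v) = v*(2*v) = 2*v**2)
-14*(r(4) + (G(1, 2) + 1)) = -14*(2*4**2 + ((-6 + 2) + 1)) = -14*(2*16 + (-4 + 1)) = -14*(32 - 3) = -14*29 = -406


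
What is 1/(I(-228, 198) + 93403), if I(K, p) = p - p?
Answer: 1/93403 ≈ 1.0706e-5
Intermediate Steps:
I(K, p) = 0
1/(I(-228, 198) + 93403) = 1/(0 + 93403) = 1/93403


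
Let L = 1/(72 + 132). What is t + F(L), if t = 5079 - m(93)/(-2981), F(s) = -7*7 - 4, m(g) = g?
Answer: 14982599/2981 ≈ 5026.0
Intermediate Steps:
L = 1/204 ≈ 0.0049020
F(s) = -53 (F(s) = -49 - 4 = -53)
t = 15140592/2981 (t = 5079 - 93/(-2981) = 5079 - 93*(-1)/2981 = 5079 - 1*(-93/2981) = 5079 + 93/2981 = 15140592/2981 ≈ 5079.0)
t + F(L) = 15140592/2981 - 53 = 14982599/2981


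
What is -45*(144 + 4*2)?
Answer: -6840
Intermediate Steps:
-45*(144 + 4*2) = -45*(144 + 8) = -45*152 = -6840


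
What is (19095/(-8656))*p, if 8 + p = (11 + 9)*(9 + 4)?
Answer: -1202985/2164 ≈ -555.91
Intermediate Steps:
p = 252 (p = -8 + (11 + 9)*(9 + 4) = -8 + 20*13 = -8 + 260 = 252)
(19095/(-8656))*p = (19095/(-8656))*252 = (19095*(-1/8656))*252 = -19095/8656*252 = -1202985/2164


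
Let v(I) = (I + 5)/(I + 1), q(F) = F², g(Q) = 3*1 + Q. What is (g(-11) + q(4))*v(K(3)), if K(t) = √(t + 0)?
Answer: -8 + 16*√3 ≈ 19.713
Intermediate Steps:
g(Q) = 3 + Q
K(t) = √t
v(I) = (5 + I)/(1 + I)
(g(-11) + q(4))*v(K(3)) = ((3 - 11) + 4²)*((5 + √3)/(1 + √3)) = (-8 + 16)*((5 + √3)/(1 + √3)) = 8*((5 + √3)/(1 + √3)) = 8*(5 + √3)/(1 + √3)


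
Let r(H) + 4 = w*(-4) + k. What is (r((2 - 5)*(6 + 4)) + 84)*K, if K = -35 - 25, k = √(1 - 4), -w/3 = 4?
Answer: -7680 - 60*I*√3 ≈ -7680.0 - 103.92*I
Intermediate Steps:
w = -12 (w = -3*4 = -12)
k = I*√3 (k = √(-3) = I*√3 ≈ 1.732*I)
r(H) = 44 + I*√3 (r(H) = -4 + (-12*(-4) + I*√3) = -4 + (48 + I*√3) = 44 + I*√3)
K = -60
(r((2 - 5)*(6 + 4)) + 84)*K = ((44 + I*√3) + 84)*(-60) = (128 + I*√3)*(-60) = -7680 - 60*I*√3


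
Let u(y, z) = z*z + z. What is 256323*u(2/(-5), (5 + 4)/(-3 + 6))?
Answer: 3075876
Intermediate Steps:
u(y, z) = z + z² (u(y, z) = z² + z = z + z²)
256323*u(2/(-5), (5 + 4)/(-3 + 6)) = 256323*(((5 + 4)/(-3 + 6))*(1 + (5 + 4)/(-3 + 6))) = 256323*((9/3)*(1 + 9/3)) = 256323*((9*(⅓))*(1 + 9*(⅓))) = 256323*(3*(1 + 3)) = 256323*(3*4) = 256323*12 = 3075876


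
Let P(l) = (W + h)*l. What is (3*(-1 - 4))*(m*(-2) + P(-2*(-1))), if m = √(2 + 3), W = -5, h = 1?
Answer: 120 + 30*√5 ≈ 187.08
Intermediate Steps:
m = √5 ≈ 2.2361
P(l) = -4*l (P(l) = (-5 + 1)*l = -4*l)
(3*(-1 - 4))*(m*(-2) + P(-2*(-1))) = (3*(-1 - 4))*(√5*(-2) - (-8)*(-1)) = (3*(-5))*(-2*√5 - 4*2) = -15*(-2*√5 - 8) = -15*(-8 - 2*√5) = 120 + 30*√5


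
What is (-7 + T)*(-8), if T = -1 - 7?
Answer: 120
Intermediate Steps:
T = -8
(-7 + T)*(-8) = (-7 - 8)*(-8) = -15*(-8) = 120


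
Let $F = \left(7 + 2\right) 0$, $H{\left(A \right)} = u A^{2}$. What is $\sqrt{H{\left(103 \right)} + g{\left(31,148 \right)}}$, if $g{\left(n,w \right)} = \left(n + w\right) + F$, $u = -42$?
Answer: $i \sqrt{445399} \approx 667.38 i$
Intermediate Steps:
$H{\left(A \right)} = - 42 A^{2}$
$F = 0$ ($F = 9 \cdot 0 = 0$)
$g{\left(n,w \right)} = n + w$ ($g{\left(n,w \right)} = \left(n + w\right) + 0 = n + w$)
$\sqrt{H{\left(103 \right)} + g{\left(31,148 \right)}} = \sqrt{- 42 \cdot 103^{2} + \left(31 + 148\right)} = \sqrt{\left(-42\right) 10609 + 179} = \sqrt{-445578 + 179} = \sqrt{-445399} = i \sqrt{445399}$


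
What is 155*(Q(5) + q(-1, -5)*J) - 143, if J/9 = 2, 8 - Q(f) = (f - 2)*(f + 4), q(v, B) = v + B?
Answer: -19828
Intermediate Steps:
q(v, B) = B + v
Q(f) = 8 - (-2 + f)*(4 + f) (Q(f) = 8 - (f - 2)*(f + 4) = 8 - (-2 + f)*(4 + f))
J = 18 (J = 9*2 = 18)
155*(Q(5) + q(-1, -5)*J) - 143 = 155*((16 - 1*5² - 2*5) + (-5 - 1)*18) - 143 = 155*((16 - 1*25 - 10) - 6*18) - 143 = 155*((16 - 25 - 10) - 108) - 143 = 155*(-19 - 108) - 143 = 155*(-127) - 143 = -19685 - 143 = -19828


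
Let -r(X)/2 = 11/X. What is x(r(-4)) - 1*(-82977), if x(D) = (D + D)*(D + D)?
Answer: 83098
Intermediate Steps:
r(X) = -22/X
x(D) = 4*D² (x(D) = (2*D)*(2*D) = 4*D²)
x(r(-4)) - 1*(-82977) = 4*(-22/(-4))² - 1*(-82977) = 4*(-22*(-¼))² + 82977 = 4*(11/2)² + 82977 = 4*(121/4) + 82977 = 121 + 82977 = 83098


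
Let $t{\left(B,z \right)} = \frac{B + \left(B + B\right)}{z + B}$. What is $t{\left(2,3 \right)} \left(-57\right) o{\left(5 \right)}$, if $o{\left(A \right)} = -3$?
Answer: $\frac{1026}{5} \approx 205.2$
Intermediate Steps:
$t{\left(B,z \right)} = \frac{3 B}{B + z}$ ($t{\left(B,z \right)} = \frac{B + 2 B}{B + z} = \frac{3 B}{B + z}$)
$t{\left(2,3 \right)} \left(-57\right) o{\left(5 \right)} = 3 \cdot 2 \frac{1}{2 + 3} \left(-57\right) \left(-3\right) = 3 \cdot 2 \cdot \frac{1}{5} \left(-57\right) \left(-3\right) = \frac{6}{5} \left(-57\right) \left(-3\right) = \left(- \frac{342}{5}\right) \left(-3\right) = \frac{1026}{5}$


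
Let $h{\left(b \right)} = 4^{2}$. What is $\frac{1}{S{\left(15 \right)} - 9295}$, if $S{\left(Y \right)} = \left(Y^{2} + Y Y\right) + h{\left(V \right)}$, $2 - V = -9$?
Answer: $- \frac{1}{8829} \approx -0.00011326$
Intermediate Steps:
$V = 11$ ($V = 2 - -9 = 2 + 9 = 11$)
$h{\left(b \right)} = 16$
$S{\left(Y \right)} = 16 + 2 Y^{2}$ ($S{\left(Y \right)} = \left(Y^{2} + Y Y\right) + 16 = \left(Y^{2} + Y^{2}\right) + 16 = 2 Y^{2} + 16 = 16 + 2 Y^{2}$)
$\frac{1}{S{\left(15 \right)} - 9295} = \frac{1}{\left(16 + 2 \cdot 15^{2}\right) - 9295} = \frac{1}{\left(16 + 2 \cdot 225\right) - 9295} = \frac{1}{\left(16 + 450\right) - 9295} = \frac{1}{466 - 9295} = \frac{1}{-8829} = - \frac{1}{8829}$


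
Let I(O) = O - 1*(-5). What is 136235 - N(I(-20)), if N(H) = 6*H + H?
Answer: 136340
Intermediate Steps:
I(O) = 5 + O (I(O) = O + 5 = 5 + O)
N(H) = 7*H
136235 - N(I(-20)) = 136235 - 7*(5 - 20) = 136235 - 7*(-15) = 136235 - 1*(-105) = 136235 + 105 = 136340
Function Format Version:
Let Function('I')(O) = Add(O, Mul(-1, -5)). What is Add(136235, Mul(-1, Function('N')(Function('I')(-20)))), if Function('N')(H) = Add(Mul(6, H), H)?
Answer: 136340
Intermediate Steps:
Function('I')(O) = Add(5, O) (Function('I')(O) = Add(O, 5) = Add(5, O))
Function('N')(H) = Mul(7, H)
Add(136235, Mul(-1, Function('N')(Function('I')(-20)))) = Add(136235, Mul(-1, Mul(7, Add(5, -20)))) = Add(136235, Mul(-1, Mul(7, -15))) = Add(136235, Mul(-1, -105)) = Add(136235, 105) = 136340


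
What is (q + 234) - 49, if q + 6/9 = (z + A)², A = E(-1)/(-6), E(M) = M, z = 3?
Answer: 6997/36 ≈ 194.36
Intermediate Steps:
A = ⅙ (A = -1/(-6) = -1*(-⅙) = ⅙ ≈ 0.16667)
q = 337/36 (q = -⅔ + (3 + ⅙)² = -⅔ + (19/6)² = -⅔ + 361/36 = 337/36 ≈ 9.3611)
(q + 234) - 49 = (337/36 + 234) - 49 = 8761/36 - 49 = 6997/36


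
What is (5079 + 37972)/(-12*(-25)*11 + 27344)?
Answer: 43051/30644 ≈ 1.4049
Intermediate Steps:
(5079 + 37972)/(-12*(-25)*11 + 27344) = 43051/(300*11 + 27344) = 43051/(3300 + 27344) = 43051/30644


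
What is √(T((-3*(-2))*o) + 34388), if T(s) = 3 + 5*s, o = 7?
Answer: √34601 ≈ 186.01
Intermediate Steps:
√(T((-3*(-2))*o) + 34388) = √((3 + 5*(-3*(-2)*7)) + 34388) = √((3 + 5*(6*7)) + 34388) = √((3 + 5*42) + 34388) = √((3 + 210) + 34388) = √(213 + 34388) = √34601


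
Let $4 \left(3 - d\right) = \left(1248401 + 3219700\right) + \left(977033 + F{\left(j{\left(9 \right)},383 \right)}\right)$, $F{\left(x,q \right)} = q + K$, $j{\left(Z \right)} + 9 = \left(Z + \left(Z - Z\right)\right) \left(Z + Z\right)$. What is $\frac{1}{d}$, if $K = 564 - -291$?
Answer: $- \frac{1}{1361590} \approx -7.3444 \cdot 10^{-7}$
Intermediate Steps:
$j{\left(Z \right)} = -9 + 2 Z^{2}$ ($j{\left(Z \right)} = -9 + \left(Z + \left(Z - Z\right)\right) \left(Z + Z\right) = -9 + \left(Z + 0\right) 2 Z = -9 + Z 2 Z = -9 + 2 Z^{2}$)
$K = 855$ ($K = 564 + 291 = 855$)
$F{\left(x,q \right)} = 855 + q$ ($F{\left(x,q \right)} = q + 855 = 855 + q$)
$d = -1361590$ ($d = 3 - \frac{\left(1248401 + 3219700\right) + \left(977033 + \left(855 + 383\right)\right)}{4} = 3 - \frac{4468101 + \left(977033 + 1238\right)}{4} = 3 - \frac{4468101 + 978271}{4} = 3 - 1361593 = -1361590$)
$\frac{1}{d} = \frac{1}{-1361590} = - \frac{1}{1361590}$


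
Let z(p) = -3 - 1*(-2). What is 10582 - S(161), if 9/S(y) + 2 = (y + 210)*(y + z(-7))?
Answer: 209375449/19786 ≈ 10582.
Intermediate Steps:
z(p) = -1 (z(p) = -3 + 2 = -1)
S(y) = 9/(-2 + (-1 + y)*(210 + y)) (S(y) = 9/(-2 + (y + 210)*(y - 1)) = 9/(-2 + (210 + y)*(-1 + y)) = 9/(-2 + (-1 + y)*(210 + y)))
10582 - S(161) = 10582 - 9/(-212 + 161² + 209*161) = 10582 - 9/(-212 + 25921 + 33649) = 10582 - 9/59358 = 10582 - 1*3/19786 = 10582 - 3/19786 = 209375449/19786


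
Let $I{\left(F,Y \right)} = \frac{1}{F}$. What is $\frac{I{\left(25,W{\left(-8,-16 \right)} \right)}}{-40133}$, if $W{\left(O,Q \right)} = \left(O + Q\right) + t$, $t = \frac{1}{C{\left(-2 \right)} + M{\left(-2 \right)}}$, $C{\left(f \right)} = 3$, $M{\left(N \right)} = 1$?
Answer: $- \frac{1}{1003325} \approx -9.9669 \cdot 10^{-7}$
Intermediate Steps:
$t = \frac{1}{4}$ ($t = \frac{1}{3 + 1} = \frac{1}{4} \approx 0.25$)
$W{\left(O,Q \right)} = \frac{1}{4} + O + Q$ ($W{\left(O,Q \right)} = \left(O + Q\right) + \frac{1}{4} = \frac{1}{4} + O + Q$)
$\frac{I{\left(25,W{\left(-8,-16 \right)} \right)}}{-40133} = \frac{1}{25 \left(-40133\right)} = \frac{1}{25} \left(- \frac{1}{40133}\right) = - \frac{1}{1003325}$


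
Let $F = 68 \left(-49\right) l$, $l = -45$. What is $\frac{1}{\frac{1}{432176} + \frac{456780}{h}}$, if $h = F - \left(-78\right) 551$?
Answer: $\frac{13895754928}{32901591033} \approx 0.42234$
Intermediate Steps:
$F = 149940$ ($F = 68 \left(-49\right) \left(-45\right) = \left(-3332\right) \left(-45\right) = 149940$)
$h = 192918$ ($h = 149940 - \left(-78\right) 551 = 149940 - -42978 = 149940 + 42978 = 192918$)
$\frac{1}{\frac{1}{432176} + \frac{456780}{h}} = \frac{1}{\frac{1}{432176} + \frac{456780}{192918}} = \frac{1}{\frac{1}{432176} + 456780 \cdot \frac{1}{192918}} = \frac{1}{\frac{1}{432176} + \frac{76130}{32153}} = \frac{1}{\frac{32901591033}{13895754928}} = \frac{13895754928}{32901591033}$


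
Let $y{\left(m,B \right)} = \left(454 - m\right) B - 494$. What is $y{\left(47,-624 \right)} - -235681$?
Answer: $-18781$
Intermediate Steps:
$y{\left(m,B \right)} = -494 + B \left(454 - m\right)$ ($y{\left(m,B \right)} = B \left(454 - m\right) - 494 = -494 + B \left(454 - m\right)$)
$y{\left(47,-624 \right)} - -235681 = \left(-494 + 454 \left(-624\right) - \left(-624\right) 47\right) - -235681 = \left(-494 - 283296 + 29328\right) + 235681 = -254462 + 235681 = -18781$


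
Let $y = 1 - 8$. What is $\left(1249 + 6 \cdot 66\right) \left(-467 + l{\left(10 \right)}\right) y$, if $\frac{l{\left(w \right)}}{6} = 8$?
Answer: $4824785$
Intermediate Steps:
$l{\left(w \right)} = 48$ ($l{\left(w \right)} = 6 \cdot 8 = 48$)
$y = -7$ ($y = 1 - 8 = -7$)
$\left(1249 + 6 \cdot 66\right) \left(-467 + l{\left(10 \right)}\right) y = \left(1249 + 6 \cdot 66\right) \left(-467 + 48\right) \left(-7\right) = \left(1249 + 396\right) \left(-419\right) \left(-7\right) = 1645 \left(-419\right) \left(-7\right) = \left(-689255\right) \left(-7\right) = 4824785$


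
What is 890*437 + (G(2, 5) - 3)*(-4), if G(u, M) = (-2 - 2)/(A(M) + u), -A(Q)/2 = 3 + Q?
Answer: 2722586/7 ≈ 3.8894e+5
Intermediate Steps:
A(Q) = -6 - 2*Q (A(Q) = -2*(3 + Q) = -6 - 2*Q)
G(u, M) = -4/(-6 + u - 2*M) (G(u, M) = (-2 - 2)/((-6 - 2*M) + u) = -4/(-6 + u - 2*M))
890*437 + (G(2, 5) - 3)*(-4) = 890*437 + (4/(6 - 1*2 + 2*5) - 3)*(-4) = 388930 + (4/(6 - 2 + 10) - 3)*(-4) = 388930 + (4/14 - 3)*(-4) = 388930 + (4*(1/14) - 3)*(-4) = 388930 + (2/7 - 3)*(-4) = 388930 - 19/7*(-4) = 388930 + 76/7 = 2722586/7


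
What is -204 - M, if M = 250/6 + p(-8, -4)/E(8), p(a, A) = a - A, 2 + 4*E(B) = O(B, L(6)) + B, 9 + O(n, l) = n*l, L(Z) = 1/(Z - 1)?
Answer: -5399/21 ≈ -257.10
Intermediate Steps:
L(Z) = 1/(-1 + Z)
O(n, l) = -9 + l*n (O(n, l) = -9 + n*l = -9 + l*n)
E(B) = -11/4 + 3*B/10 (E(B) = -½ + ((-9 + B/(-1 + 6)) + B)/4 = -½ + ((-9 + B/5) + B)/4 = -½ + (-9 + 6*B/5)/4 = -½ + (-9/4 + 3*B/10) = -11/4 + 3*B/10)
M = 1115/21 (M = 250/6 + (-8 - 1*(-4))/(-11/4 + (3/10)*8) = 250*(⅙) + (-8 + 4)/(-11/4 + 12/5) = 125/3 - 4/(-7/20) = 125/3 - 4*(-20/7) = 125/3 + 80/7 = 1115/21 ≈ 53.095)
-204 - M = -204 - 1*1115/21 = -204 - 1115/21 = -5399/21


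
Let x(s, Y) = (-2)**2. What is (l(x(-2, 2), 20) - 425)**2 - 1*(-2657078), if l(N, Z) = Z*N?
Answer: 2776103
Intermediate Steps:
x(s, Y) = 4
l(N, Z) = N*Z
(l(x(-2, 2), 20) - 425)**2 - 1*(-2657078) = (4*20 - 425)**2 - 1*(-2657078) = (80 - 425)**2 + 2657078 = (-345)**2 + 2657078 = 119025 + 2657078 = 2776103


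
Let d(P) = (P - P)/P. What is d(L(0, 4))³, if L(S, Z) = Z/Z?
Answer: 0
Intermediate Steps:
L(S, Z) = 1
d(P) = 0 (d(P) = 0/P = 0)
d(L(0, 4))³ = 0³ = 0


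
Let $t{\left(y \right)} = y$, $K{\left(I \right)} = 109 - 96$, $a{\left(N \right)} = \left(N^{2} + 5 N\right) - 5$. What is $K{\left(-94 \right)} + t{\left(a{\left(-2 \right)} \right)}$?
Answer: $2$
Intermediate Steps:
$a{\left(N \right)} = -5 + N^{2} + 5 N$
$K{\left(I \right)} = 13$ ($K{\left(I \right)} = 109 - 96 = 13$)
$K{\left(-94 \right)} + t{\left(a{\left(-2 \right)} \right)} = 13 + \left(-5 + \left(-2\right)^{2} + 5 \left(-2\right)\right) = 13 - 11 = 2$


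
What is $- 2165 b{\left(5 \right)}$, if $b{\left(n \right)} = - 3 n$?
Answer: $32475$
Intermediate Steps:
$- 2165 b{\left(5 \right)} = - 2165 \left(\left(-3\right) 5\right) = \left(-2165\right) \left(-15\right) = 32475$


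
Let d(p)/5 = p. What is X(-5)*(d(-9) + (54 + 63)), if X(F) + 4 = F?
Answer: -648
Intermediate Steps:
X(F) = -4 + F
d(p) = 5*p
X(-5)*(d(-9) + (54 + 63)) = (-4 - 5)*(5*(-9) + (54 + 63)) = -9*(-45 + 117) = -9*72 = -648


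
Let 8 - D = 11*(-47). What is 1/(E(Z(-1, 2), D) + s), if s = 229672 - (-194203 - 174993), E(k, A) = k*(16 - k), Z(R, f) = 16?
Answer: 1/598868 ≈ 1.6698e-6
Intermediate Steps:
D = 525 (D = 8 - 11*(-47) = 8 - 1*(-517) = 8 + 517 = 525)
s = 598868 (s = 229672 - 1*(-369196) = 229672 + 369196 = 598868)
1/(E(Z(-1, 2), D) + s) = 1/(16*(16 - 1*16) + 598868) = 1/(16*(16 - 16) + 598868) = 1/(16*0 + 598868) = 1/(0 + 598868) = 1/598868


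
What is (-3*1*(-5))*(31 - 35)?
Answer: -60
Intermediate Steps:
(-3*1*(-5))*(31 - 35) = -3*(-5)*(-4) = 15*(-4) = -60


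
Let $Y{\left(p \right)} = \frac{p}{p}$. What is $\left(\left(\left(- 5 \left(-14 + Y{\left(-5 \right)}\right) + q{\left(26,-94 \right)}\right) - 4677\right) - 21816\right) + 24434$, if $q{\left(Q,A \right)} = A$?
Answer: $-2088$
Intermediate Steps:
$Y{\left(p \right)} = 1$
$\left(\left(\left(- 5 \left(-14 + Y{\left(-5 \right)}\right) + q{\left(26,-94 \right)}\right) - 4677\right) - 21816\right) + 24434 = \left(\left(\left(- 5 \left(-14 + 1\right) - 94\right) - 4677\right) - 21816\right) + 24434 = \left(\left(\left(\left(-5\right) \left(-13\right) - 94\right) - 4677\right) - 21816\right) + 24434 = \left(\left(\left(65 - 94\right) - 4677\right) - 21816\right) + 24434 = \left(\left(-29 - 4677\right) - 21816\right) + 24434 = \left(-4706 - 21816\right) + 24434 = -26522 + 24434 = -2088$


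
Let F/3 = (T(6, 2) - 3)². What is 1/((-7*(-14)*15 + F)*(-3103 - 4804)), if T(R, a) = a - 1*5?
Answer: -1/12477246 ≈ -8.0146e-8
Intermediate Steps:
T(R, a) = -5 + a (T(R, a) = a - 5 = -5 + a)
F = 108 (F = 3*((-5 + 2) - 3)² = 3*(-3 - 3)² = 3*(-6)² = 3*36 = 108)
1/((-7*(-14)*15 + F)*(-3103 - 4804)) = 1/((-7*(-14)*15 + 108)*(-3103 - 4804)) = 1/((98*15 + 108)*(-7907)) = 1/((1470 + 108)*(-7907)) = 1/(1578*(-7907)) = 1/(-12477246) = -1/12477246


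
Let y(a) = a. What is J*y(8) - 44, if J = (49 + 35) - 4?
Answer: 596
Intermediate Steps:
J = 80 (J = 84 - 4 = 80)
J*y(8) - 44 = 80*8 - 44 = 640 - 44 = 596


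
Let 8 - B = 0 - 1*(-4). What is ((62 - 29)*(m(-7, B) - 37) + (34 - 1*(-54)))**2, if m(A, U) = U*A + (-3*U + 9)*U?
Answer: 6017209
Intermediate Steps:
B = 4 (B = 8 - (0 - 1*(-4)) = 8 - (0 + 4) = 8 - 1*4 = 8 - 4 = 4)
m(A, U) = A*U + U*(9 - 3*U) (m(A, U) = A*U + (9 - 3*U)*U = A*U + U*(9 - 3*U))
((62 - 29)*(m(-7, B) - 37) + (34 - 1*(-54)))**2 = ((62 - 29)*(4*(9 - 7 - 3*4) - 37) + (34 - 1*(-54)))**2 = (33*(4*(9 - 7 - 12) - 37) + (34 + 54))**2 = (33*(4*(-10) - 37) + 88)**2 = (33*(-40 - 37) + 88)**2 = (33*(-77) + 88)**2 = (-2541 + 88)**2 = (-2453)**2 = 6017209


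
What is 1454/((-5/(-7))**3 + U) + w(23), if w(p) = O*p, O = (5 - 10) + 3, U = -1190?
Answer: -19268792/408045 ≈ -47.222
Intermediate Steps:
O = -2 (O = -5 + 3 = -2)
w(p) = -2*p
1454/((-5/(-7))**3 + U) + w(23) = 1454/((-5/(-7))**3 - 1190) - 2*23 = 1454/((-5*(-1/7))**3 - 1190) - 46 = 1454/((5/7)**3 - 1190) - 46 = 1454/(125/343 - 1190) - 46 = 1454/(-408045/343) - 46 = 1454*(-343/408045) - 46 = -498722/408045 - 46 = -19268792/408045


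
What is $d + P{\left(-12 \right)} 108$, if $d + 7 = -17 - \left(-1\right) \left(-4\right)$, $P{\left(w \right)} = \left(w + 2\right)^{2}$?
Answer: $10772$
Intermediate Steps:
$P{\left(w \right)} = \left(2 + w\right)^{2}$
$d = -28$ ($d = -7 - \left(17 - -4\right) = -7 - 21 = -28$)
$d + P{\left(-12 \right)} 108 = -28 + \left(2 - 12\right)^{2} \cdot 108 = -28 + \left(-10\right)^{2} \cdot 108 = -28 + 100 \cdot 108 = -28 + 10800 = 10772$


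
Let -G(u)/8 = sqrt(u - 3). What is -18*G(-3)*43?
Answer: 6192*I*sqrt(6) ≈ 15167.0*I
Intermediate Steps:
G(u) = -8*sqrt(-3 + u) (G(u) = -8*sqrt(u - 3) = -8*sqrt(-3 + u))
-18*G(-3)*43 = -(-144)*sqrt(-3 - 3)*43 = -(-144)*sqrt(-6)*43 = -(-144)*I*sqrt(6)*43 = (144*I*sqrt(6))*43 = 6192*I*sqrt(6)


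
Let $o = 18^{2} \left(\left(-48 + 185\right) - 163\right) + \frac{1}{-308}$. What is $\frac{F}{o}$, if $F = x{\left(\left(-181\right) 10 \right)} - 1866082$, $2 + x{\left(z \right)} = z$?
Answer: $\frac{575311352}{2594593} \approx 221.73$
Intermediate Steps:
$x{\left(z \right)} = -2 + z$
$F = -1867894$ ($F = \left(-2 - 1810\right) - 1866082 = -1812 - 1866082 = -1867894$)
$o = - \frac{2594593}{308}$ ($o = 324 \left(137 - 163\right) - \frac{1}{308} = 324 \left(-26\right) - \frac{1}{308} = -8424 - \frac{1}{308} = - \frac{2594593}{308} \approx -8424.0$)
$\frac{F}{o} = - \frac{1867894}{- \frac{2594593}{308}} = \left(-1867894\right) \left(- \frac{308}{2594593}\right) = \frac{575311352}{2594593}$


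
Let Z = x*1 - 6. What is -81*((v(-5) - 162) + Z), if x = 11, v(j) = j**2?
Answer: 10692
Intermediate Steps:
Z = 5 (Z = 11*1 - 6 = 11 - 6 = 5)
-81*((v(-5) - 162) + Z) = -81*(((-5)**2 - 162) + 5) = -81*((25 - 162) + 5) = -81*(-137 + 5) = -81*(-132) = 10692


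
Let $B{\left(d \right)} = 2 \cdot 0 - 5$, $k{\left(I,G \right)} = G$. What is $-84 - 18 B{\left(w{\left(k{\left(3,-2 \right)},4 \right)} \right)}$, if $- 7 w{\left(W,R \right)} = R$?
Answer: $6$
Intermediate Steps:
$w{\left(W,R \right)} = - \frac{R}{7}$
$B{\left(d \right)} = -5$ ($B{\left(d \right)} = 0 - 5 = -5$)
$-84 - 18 B{\left(w{\left(k{\left(3,-2 \right)},4 \right)} \right)} = -84 - -90 = -84 + 90 = 6$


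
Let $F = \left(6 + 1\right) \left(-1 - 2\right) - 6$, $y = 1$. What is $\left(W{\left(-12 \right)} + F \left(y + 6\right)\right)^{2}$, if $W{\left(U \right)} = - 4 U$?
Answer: $19881$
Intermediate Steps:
$F = -27$ ($F = 7 \left(-3\right) - 6 = -21 - 6 = -27$)
$\left(W{\left(-12 \right)} + F \left(y + 6\right)\right)^{2} = \left(\left(-4\right) \left(-12\right) - 27 \left(1 + 6\right)\right)^{2} = \left(48 - 189\right)^{2} = \left(-141\right)^{2} = 19881$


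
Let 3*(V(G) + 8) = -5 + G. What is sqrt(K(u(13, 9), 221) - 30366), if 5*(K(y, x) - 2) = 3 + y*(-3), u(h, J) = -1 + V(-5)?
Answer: 2*I*sqrt(7589) ≈ 174.23*I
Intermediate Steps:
V(G) = -29/3 + G/3 (V(G) = -8 + (-5 + G)/3 = -8 + (-5/3 + G/3) = -29/3 + G/3)
u(h, J) = -37/3 (u(h, J) = -1 + (-29/3 + (1/3)*(-5)) = -1 + (-29/3 - 5/3) = -1 - 34/3 = -37/3)
K(y, x) = 13/5 - 3*y/5 (K(y, x) = 2 + (3 + y*(-3))/5 = 2 + (3 - 3*y)/5 = 2 + (3/5 - 3*y/5) = 13/5 - 3*y/5)
sqrt(K(u(13, 9), 221) - 30366) = sqrt((13/5 - 3/5*(-37/3)) - 30366) = sqrt((13/5 + 37/5) - 30366) = sqrt(10 - 30366) = sqrt(-30356) = 2*I*sqrt(7589)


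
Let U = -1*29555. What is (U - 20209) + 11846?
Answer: -37918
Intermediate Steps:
U = -29555
(U - 20209) + 11846 = (-29555 - 20209) + 11846 = -49764 + 11846 = -37918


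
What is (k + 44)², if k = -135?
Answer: 8281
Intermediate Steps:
(k + 44)² = (-135 + 44)² = (-91)² = 8281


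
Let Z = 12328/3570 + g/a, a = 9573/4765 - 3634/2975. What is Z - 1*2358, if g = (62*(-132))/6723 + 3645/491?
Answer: -3430270445248038881/1461763474100685 ≈ -2346.7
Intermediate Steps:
a = 2232733/2835175 (a = 9573*(1/4765) - 3634*1/2975 = 9573/4765 - 3634/2975 = 2232733/2835175 ≈ 0.78751)
g = 6828997/1100331 (g = -8184*1/6723 + 3645*(1/491) = -2728/2241 + 3645/491 = 6828997/1100331 ≈ 6.2063)
Z = 16567826681376349/1461763474100685 (Z = 12328/3570 + 6828997/(1100331*(2232733/2835175)) = 12328*(1/3570) + (6828997/1100331)*(2835175/2232733) = 6164/1785 + 19361401569475/2456745334623 = 16567826681376349/1461763474100685 ≈ 11.334)
Z - 1*2358 = 16567826681376349/1461763474100685 - 1*2358 = 16567826681376349/1461763474100685 - 2358 = -3430270445248038881/1461763474100685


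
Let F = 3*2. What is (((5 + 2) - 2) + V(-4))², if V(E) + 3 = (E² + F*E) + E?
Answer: 100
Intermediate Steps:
F = 6
V(E) = -3 + E² + 7*E (V(E) = -3 + ((E² + 6*E) + E) = -3 + (E² + 7*E) = -3 + E² + 7*E)
(((5 + 2) - 2) + V(-4))² = (((5 + 2) - 2) + (-3 + (-4)² + 7*(-4)))² = ((7 - 2) + (-3 + 16 - 28))² = (5 - 15)² = (-10)² = 100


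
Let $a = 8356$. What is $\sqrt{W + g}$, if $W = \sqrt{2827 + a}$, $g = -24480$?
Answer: $\sqrt{-24480 + \sqrt{11183}} \approx 156.12 i$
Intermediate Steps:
$W = \sqrt{11183}$ ($W = \sqrt{2827 + 8356} = \sqrt{11183} \approx 105.75$)
$\sqrt{W + g} = \sqrt{\sqrt{11183} - 24480} = \sqrt{-24480 + \sqrt{11183}}$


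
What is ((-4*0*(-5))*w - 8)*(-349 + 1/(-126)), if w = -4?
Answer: 175900/63 ≈ 2792.1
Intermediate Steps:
((-4*0*(-5))*w - 8)*(-349 + 1/(-126)) = ((-4*0*(-5))*(-4) - 8)*(-349 + 1/(-126)) = ((0*(-5))*(-4) - 8)*(-349 - 1/126) = (0*(-4) - 8)*(-43975/126) = (0 - 8)*(-43975/126) = -8*(-43975/126) = 175900/63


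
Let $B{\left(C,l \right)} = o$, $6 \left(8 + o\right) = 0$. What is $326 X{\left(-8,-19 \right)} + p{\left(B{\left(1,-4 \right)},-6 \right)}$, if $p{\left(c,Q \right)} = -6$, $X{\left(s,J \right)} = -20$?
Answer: $-6526$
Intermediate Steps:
$o = -8$ ($o = -8 + \frac{1}{6} \cdot 0 = -8 + 0 = -8$)
$B{\left(C,l \right)} = -8$
$326 X{\left(-8,-19 \right)} + p{\left(B{\left(1,-4 \right)},-6 \right)} = 326 \left(-20\right) - 6 = -6520 - 6 = -6526$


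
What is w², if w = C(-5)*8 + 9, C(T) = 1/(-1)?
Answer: 1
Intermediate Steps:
C(T) = -1
w = 1 (w = -1*8 + 9 = -8 + 9 = 1)
w² = 1² = 1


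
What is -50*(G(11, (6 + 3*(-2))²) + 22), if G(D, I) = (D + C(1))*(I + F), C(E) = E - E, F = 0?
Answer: -1100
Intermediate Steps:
C(E) = 0
G(D, I) = D*I (G(D, I) = (D + 0)*(I + 0) = D*I)
-50*(G(11, (6 + 3*(-2))²) + 22) = -50*(11*(6 + 3*(-2))² + 22) = -50*(11*(6 - 6)² + 22) = -50*(11*0² + 22) = -50*(11*0 + 22) = -50*(0 + 22) = -50*22 = -1100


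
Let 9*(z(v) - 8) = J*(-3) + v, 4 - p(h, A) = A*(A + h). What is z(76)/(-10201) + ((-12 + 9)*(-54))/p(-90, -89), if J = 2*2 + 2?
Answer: -5647856/487413981 ≈ -0.011587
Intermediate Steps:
J = 6 (J = 4 + 2 = 6)
p(h, A) = 4 - A*(A + h)
z(v) = 6 + v/9 (z(v) = 8 + (6*(-3) + v)/9 = 8 + (-18 + v)/9 = 8 + (-2 + v/9) = 6 + v/9)
z(76)/(-10201) + ((-12 + 9)*(-54))/p(-90, -89) = (6 + (1/9)*76)/(-10201) + ((-12 + 9)*(-54))/(4 - 1*(-89)**2 - 1*(-89)*(-90)) = (6 + 76/9)*(-1/10201) + (-3*(-54))/(4 - 1*7921 - 8010) = (130/9)*(-1/10201) + 162/(4 - 7921 - 8010) = -130/91809 + 162/(-15927) = -130/91809 + 162*(-1/15927) = -130/91809 - 54/5309 = -5647856/487413981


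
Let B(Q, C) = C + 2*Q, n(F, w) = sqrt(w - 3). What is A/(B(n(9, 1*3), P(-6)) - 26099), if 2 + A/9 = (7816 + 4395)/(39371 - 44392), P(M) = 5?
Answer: 66759/43672658 ≈ 0.0015286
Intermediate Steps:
n(F, w) = sqrt(-3 + w)
A = -200277/5021 (A = -18 + 9*((7816 + 4395)/(39371 - 44392)) = -18 + 9*(12211/(-5021)) = -18 + 9*(12211*(-1/5021)) = -18 + 9*(-12211/5021) = -18 - 109899/5021 = -200277/5021 ≈ -39.888)
A/(B(n(9, 1*3), P(-6)) - 26099) = -200277/(5021*((5 + 2*sqrt(-3 + 1*3)) - 26099)) = -200277/(5021*((5 + 2*sqrt(-3 + 3)) - 26099)) = -200277/(5021*((5 + 2*sqrt(0)) - 26099)) = -200277/(5021*((5 + 2*0) - 26099)) = -200277/(5021*((5 + 0) - 26099)) = -200277/(5021*(5 - 26099)) = -200277/5021/(-26094) = -200277/5021*(-1/26094) = 66759/43672658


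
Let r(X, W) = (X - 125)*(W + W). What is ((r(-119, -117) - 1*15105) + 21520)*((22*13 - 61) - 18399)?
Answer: -1154248914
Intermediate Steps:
r(X, W) = 2*W*(-125 + X) (r(X, W) = (-125 + X)*(2*W) = 2*W*(-125 + X))
((r(-119, -117) - 1*15105) + 21520)*((22*13 - 61) - 18399) = ((2*(-117)*(-125 - 119) - 1*15105) + 21520)*((22*13 - 61) - 18399) = ((2*(-117)*(-244) - 15105) + 21520)*((286 - 61) - 18399) = ((57096 - 15105) + 21520)*(225 - 18399) = (41991 + 21520)*(-18174) = 63511*(-18174) = -1154248914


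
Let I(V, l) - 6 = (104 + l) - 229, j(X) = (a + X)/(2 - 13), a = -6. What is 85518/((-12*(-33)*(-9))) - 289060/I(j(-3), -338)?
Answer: 55062673/90486 ≈ 608.52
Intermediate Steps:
j(X) = 6/11 - X/11 (j(X) = (-6 + X)/(2 - 13) = (-6 + X)/(-11) = (-6 + X)*(-1/11) = 6/11 - X/11)
I(V, l) = -119 + l (I(V, l) = 6 + ((104 + l) - 229) = 6 + (-125 + l) = -119 + l)
85518/((-12*(-33)*(-9))) - 289060/I(j(-3), -338) = 85518/((-12*(-33)*(-9))) - 289060/(-119 - 338) = 85518/((396*(-9))) - 289060/(-457) = 85518/(-3564) - 289060*(-1/457) = 85518*(-1/3564) + 289060/457 = -4751/198 + 289060/457 = 55062673/90486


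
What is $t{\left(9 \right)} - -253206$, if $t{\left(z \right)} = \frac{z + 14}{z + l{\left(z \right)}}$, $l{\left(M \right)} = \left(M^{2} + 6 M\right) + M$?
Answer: $\frac{38740541}{153} \approx 2.5321 \cdot 10^{5}$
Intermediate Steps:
$l{\left(M \right)} = M^{2} + 7 M$
$t{\left(z \right)} = \frac{14 + z}{z + z \left(7 + z\right)}$ ($t{\left(z \right)} = \frac{z + 14}{z + z \left(7 + z\right)} = \frac{14 + z}{z + z \left(7 + z\right)}$)
$t{\left(9 \right)} - -253206 = \frac{14 + 9}{9 \left(8 + 9\right)} - -253206 = \frac{1}{9} \cdot \frac{1}{17} \cdot 23 + 253206 = \frac{23}{153} + 253206 = \frac{38740541}{153}$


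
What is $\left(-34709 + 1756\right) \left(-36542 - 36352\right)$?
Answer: $2402075982$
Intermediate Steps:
$\left(-34709 + 1756\right) \left(-36542 - 36352\right) = \left(-32953\right) \left(-72894\right) = 2402075982$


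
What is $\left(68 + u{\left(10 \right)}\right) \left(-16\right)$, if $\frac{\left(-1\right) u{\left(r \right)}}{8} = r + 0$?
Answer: $192$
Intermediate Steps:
$u{\left(r \right)} = - 8 r$ ($u{\left(r \right)} = - 8 \left(r + 0\right) = - 8 r$)
$\left(68 + u{\left(10 \right)}\right) \left(-16\right) = \left(68 - 80\right) \left(-16\right) = \left(-12\right) \left(-16\right) = 192$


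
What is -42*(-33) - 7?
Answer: 1379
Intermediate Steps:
-42*(-33) - 7 = 1386 - 7 = 1379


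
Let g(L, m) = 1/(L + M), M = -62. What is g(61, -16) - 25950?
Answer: -25951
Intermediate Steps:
g(L, m) = 1/(-62 + L) (g(L, m) = 1/(L - 62) = 1/(-62 + L))
g(61, -16) - 25950 = 1/(-62 + 61) - 25950 = 1/(-1) - 25950 = -1 - 25950 = -25951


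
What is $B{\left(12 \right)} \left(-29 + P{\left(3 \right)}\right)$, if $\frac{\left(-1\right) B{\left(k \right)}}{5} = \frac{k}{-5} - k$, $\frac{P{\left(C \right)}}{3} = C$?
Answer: $-1440$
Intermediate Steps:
$P{\left(C \right)} = 3 C$
$B{\left(k \right)} = 6 k$ ($B{\left(k \right)} = - 5 \left(\frac{k}{-5} - k\right) = - 5 \left(k \left(- \frac{1}{5}\right) - k\right) = - 5 \left(- \frac{k}{5} - k\right) = - 5 \left(- \frac{6 k}{5}\right) = 6 k$)
$B{\left(12 \right)} \left(-29 + P{\left(3 \right)}\right) = 6 \cdot 12 \left(-29 + 3 \cdot 3\right) = 72 \left(-29 + 9\right) = 72 \left(-20\right) = -1440$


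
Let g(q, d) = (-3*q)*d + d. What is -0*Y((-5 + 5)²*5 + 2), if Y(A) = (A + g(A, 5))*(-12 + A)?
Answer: 0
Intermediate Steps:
g(q, d) = d - 3*d*q (g(q, d) = -3*d*q + d = d - 3*d*q)
Y(A) = (-12 + A)*(5 - 14*A) (Y(A) = (A + 5*(1 - 3*A))*(-12 + A) = (A + (5 - 15*A))*(-12 + A) = (5 - 14*A)*(-12 + A) = (-12 + A)*(5 - 14*A))
-0*Y((-5 + 5)²*5 + 2) = -0*(-60 - 14*((-5 + 5)²*5 + 2)² + 173*((-5 + 5)²*5 + 2)) = -0*(-60 - 14*(0²*5 + 2)² + 173*(0²*5 + 2)) = -0*(-60 - 14*(0*5 + 2)² + 173*(0*5 + 2)) = -0*(-60 - 14*(0 + 2)² + 173*(0 + 2)) = -0*(-60 - 14*2² + 173*2) = -0*(-60 - 14*4 + 346) = -0*(-60 - 56 + 346) = -0*230 = -1*0 = 0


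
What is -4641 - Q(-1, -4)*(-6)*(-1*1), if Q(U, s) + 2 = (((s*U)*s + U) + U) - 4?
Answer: -4497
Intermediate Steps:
Q(U, s) = -6 + 2*U + U*s² (Q(U, s) = -2 + ((((s*U)*s + U) + U) - 4) = -2 + ((((U*s)*s + U) + U) - 4) = -2 + (((U*s² + U) + U) - 4) = -2 + (((U + U*s²) + U) - 4) = -2 + ((2*U + U*s²) - 4) = -2 + (-4 + 2*U + U*s²) = -6 + 2*U + U*s²)
-4641 - Q(-1, -4)*(-6)*(-1*1) = -4641 - (-6 + 2*(-1) - 1*(-4)²)*(-6)*(-1*1) = -4641 - (-6 - 2 - 1*16)*(-6)*(-1) = -4641 - (-6 - 2 - 16)*(-6)*(-1) = -4641 - (-24*(-6))*(-1) = -4641 - 144*(-1) = -4641 - 1*(-144) = -4641 + 144 = -4497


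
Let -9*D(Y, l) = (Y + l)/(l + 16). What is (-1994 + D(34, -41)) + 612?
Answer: -310957/225 ≈ -1382.0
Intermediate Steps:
D(Y, l) = -(Y + l)/(9*(16 + l)) (D(Y, l) = -(Y + l)/(9*(l + 16)) = -(Y + l)/(9*(16 + l)))
(-1994 + D(34, -41)) + 612 = (-1994 + (-1*34 - 1*(-41))/(9*(16 - 41))) + 612 = (-1994 + (1/9)*(-34 + 41)/(-25)) + 612 = (-1994 + (1/9)*(-1/25)*7) + 612 = (-1994 - 7/225) + 612 = -448657/225 + 612 = -310957/225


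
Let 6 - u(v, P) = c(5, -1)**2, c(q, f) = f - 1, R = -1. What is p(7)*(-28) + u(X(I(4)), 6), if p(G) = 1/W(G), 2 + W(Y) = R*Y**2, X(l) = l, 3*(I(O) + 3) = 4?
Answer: 130/51 ≈ 2.5490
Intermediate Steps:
I(O) = -5/3 (I(O) = -3 + (1/3)*4 = -3 + 4/3 = -5/3)
c(q, f) = -1 + f
W(Y) = -2 - Y**2
p(G) = 1/(-2 - G**2)
u(v, P) = 2 (u(v, P) = 6 - (-1 - 1)**2 = 6 - 1*(-2)**2 = 6 - 1*4 = 6 - 4 = 2)
p(7)*(-28) + u(X(I(4)), 6) = -1/(2 + 7**2)*(-28) + 2 = -1/(2 + 49)*(-28) + 2 = -1/51*(-28) + 2 = 28/51 + 2 = 130/51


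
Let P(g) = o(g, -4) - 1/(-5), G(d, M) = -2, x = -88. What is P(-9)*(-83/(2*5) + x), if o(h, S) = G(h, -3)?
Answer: 8667/50 ≈ 173.34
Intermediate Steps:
o(h, S) = -2
P(g) = -9/5 (P(g) = -2 - 1/(-5) = -2 - 1*(-1/5) = -2 + 1/5 = -9/5)
P(-9)*(-83/(2*5) + x) = -9*(-83/(2*5) - 88)/5 = -9*(-83/10 - 88)/5 = -9/5*(-963/10) = 8667/50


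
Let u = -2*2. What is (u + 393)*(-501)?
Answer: -194889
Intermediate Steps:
u = -4
(u + 393)*(-501) = (-4 + 393)*(-501) = 389*(-501) = -194889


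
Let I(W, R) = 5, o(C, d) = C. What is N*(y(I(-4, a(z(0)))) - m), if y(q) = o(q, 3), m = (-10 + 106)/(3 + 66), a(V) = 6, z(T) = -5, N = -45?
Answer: -3735/23 ≈ -162.39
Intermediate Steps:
m = 32/23 (m = 96/69 = 96*(1/69) = 32/23 ≈ 1.3913)
y(q) = q
N*(y(I(-4, a(z(0)))) - m) = -45*(5 - 1*32/23) = -45*(5 - 32/23) = -45*83/23 = -3735/23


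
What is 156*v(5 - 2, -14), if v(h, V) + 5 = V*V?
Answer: 29796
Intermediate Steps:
v(h, V) = -5 + V² (v(h, V) = -5 + V*V = -5 + V²)
156*v(5 - 2, -14) = 156*(-5 + (-14)²) = 156*(-5 + 196) = 156*191 = 29796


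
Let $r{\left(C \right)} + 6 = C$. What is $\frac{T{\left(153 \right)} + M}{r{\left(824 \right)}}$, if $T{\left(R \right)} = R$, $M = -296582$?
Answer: $- \frac{296429}{818} \approx -362.38$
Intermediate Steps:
$r{\left(C \right)} = -6 + C$
$\frac{T{\left(153 \right)} + M}{r{\left(824 \right)}} = \frac{153 - 296582}{-6 + 824} = - \frac{296429}{818}$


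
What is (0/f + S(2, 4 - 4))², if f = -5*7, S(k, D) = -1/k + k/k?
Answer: ¼ ≈ 0.25000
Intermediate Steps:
S(k, D) = 1 - 1/k (S(k, D) = -1/k + 1 = 1 - 1/k)
f = -35
(0/f + S(2, 4 - 4))² = (0/(-35) + (-1 + 2)/2)² = (0*(-1/35) + (½)*1)² = (0 + ½)² = (½)² = ¼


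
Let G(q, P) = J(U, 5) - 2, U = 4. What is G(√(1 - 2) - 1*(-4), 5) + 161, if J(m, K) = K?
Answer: 164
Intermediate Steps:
G(q, P) = 3 (G(q, P) = 5 - 2 = 3)
G(√(1 - 2) - 1*(-4), 5) + 161 = 3 + 161 = 164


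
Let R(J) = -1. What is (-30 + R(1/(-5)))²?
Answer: 961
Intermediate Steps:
(-30 + R(1/(-5)))² = (-30 - 1)² = (-31)² = 961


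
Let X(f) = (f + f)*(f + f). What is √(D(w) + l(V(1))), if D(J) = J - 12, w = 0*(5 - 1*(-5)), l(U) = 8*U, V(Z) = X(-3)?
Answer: 2*√69 ≈ 16.613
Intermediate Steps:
X(f) = 4*f² (X(f) = (2*f)*(2*f) = 4*f²)
V(Z) = 36 (V(Z) = 4*(-3)² = 4*9 = 36)
w = 0 (w = 0*(5 + 5) = 0*10 = 0)
D(J) = -12 + J
√(D(w) + l(V(1))) = √((-12 + 0) + 8*36) = √(-12 + 288) = √276 = 2*√69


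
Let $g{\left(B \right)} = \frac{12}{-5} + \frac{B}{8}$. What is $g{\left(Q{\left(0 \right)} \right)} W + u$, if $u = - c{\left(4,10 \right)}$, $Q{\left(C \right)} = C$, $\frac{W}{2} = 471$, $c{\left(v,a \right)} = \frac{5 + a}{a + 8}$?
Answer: $- \frac{67849}{30} \approx -2261.6$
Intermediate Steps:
$c{\left(v,a \right)} = \frac{5 + a}{8 + a}$
$W = 942$ ($W = 2 \cdot 471 = 942$)
$g{\left(B \right)} = - \frac{12}{5} + \frac{B}{8}$ ($g{\left(B \right)} = 12 \left(- \frac{1}{5}\right) + B \frac{1}{8} = - \frac{12}{5} + \frac{B}{8}$)
$u = - \frac{5}{6}$ ($u = - \frac{5 + 10}{8 + 10} = - \frac{15}{18} = \left(-1\right) \frac{5}{6} = - \frac{5}{6} \approx -0.83333$)
$g{\left(Q{\left(0 \right)} \right)} W + u = \left(- \frac{12}{5} + \frac{1}{8} \cdot 0\right) 942 - \frac{5}{6} = \left(- \frac{12}{5} + 0\right) 942 - \frac{5}{6} = \left(- \frac{12}{5}\right) 942 - \frac{5}{6} = - \frac{11304}{5} - \frac{5}{6} = - \frac{67849}{30}$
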